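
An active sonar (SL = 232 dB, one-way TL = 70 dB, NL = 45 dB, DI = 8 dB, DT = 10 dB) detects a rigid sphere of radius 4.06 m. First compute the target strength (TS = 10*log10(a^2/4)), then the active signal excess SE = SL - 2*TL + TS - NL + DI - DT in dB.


Step 1: TS = 10*log10(4.06^2/4) = 6.15 dB
Step 2: SE = SL - 2*TL + TS - NL + DI - DT = 232 - 2*70 + (6.15) - 45 + 8 - 10 = 51.15

51.15 dB


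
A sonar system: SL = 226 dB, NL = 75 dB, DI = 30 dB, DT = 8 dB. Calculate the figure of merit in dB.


FOM = SL - NL + DI - DT = 226 - 75 + 30 - 8 = 173

173 dB


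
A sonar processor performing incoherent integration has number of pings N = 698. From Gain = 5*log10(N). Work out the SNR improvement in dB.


Gain = 5*log10(698) = 14.22

14.22 dB


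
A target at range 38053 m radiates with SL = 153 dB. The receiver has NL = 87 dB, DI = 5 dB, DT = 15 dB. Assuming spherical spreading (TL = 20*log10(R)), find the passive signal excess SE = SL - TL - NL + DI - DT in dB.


Step 1: TL = 20*log10(38053) = 91.61 dB
Step 2: SE = 153 - 91.61 - 87 + 5 - 15 = -35.61

-35.61 dB


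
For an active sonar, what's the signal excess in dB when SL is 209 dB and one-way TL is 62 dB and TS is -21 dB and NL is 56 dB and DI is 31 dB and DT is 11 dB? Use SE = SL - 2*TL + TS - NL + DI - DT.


SE = SL - 2*TL + TS - NL + DI - DT = 209 - 2*62 + (-21) - 56 + 31 - 11 = 28

28 dB


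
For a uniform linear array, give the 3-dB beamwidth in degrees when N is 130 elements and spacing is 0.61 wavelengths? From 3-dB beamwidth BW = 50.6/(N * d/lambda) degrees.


BW = 50.6 / (130 * 0.61) = 50.6 / 79.3 = 0.64

0.64 deg


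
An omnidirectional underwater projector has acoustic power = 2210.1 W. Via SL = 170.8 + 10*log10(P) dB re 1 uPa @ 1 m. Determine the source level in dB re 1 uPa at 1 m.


204.24 dB


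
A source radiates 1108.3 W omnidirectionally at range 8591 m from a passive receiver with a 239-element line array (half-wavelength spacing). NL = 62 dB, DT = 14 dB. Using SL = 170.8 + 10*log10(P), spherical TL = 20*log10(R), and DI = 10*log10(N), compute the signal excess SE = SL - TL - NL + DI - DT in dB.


Step 1: SL = 170.8 + 10*log10(1108.3) = 201.25 dB
Step 2: TL = 20*log10(8591) = 78.68 dB
Step 3: DI = 10*log10(239) = 23.78 dB
Step 4: SE = SL - TL - NL + DI - DT = 201.25 - 78.68 - 62 + 23.78 - 14 = 70.35

70.35 dB


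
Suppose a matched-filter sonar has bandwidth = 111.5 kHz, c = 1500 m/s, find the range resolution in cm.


dR = c/(2*BW) = 1500 / (2 * 111.5e3) = 0.0067 m = 0.67 cm

0.67 cm


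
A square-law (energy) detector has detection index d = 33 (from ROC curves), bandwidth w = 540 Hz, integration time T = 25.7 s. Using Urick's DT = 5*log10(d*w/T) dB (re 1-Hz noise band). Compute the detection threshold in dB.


DT = 5*log10(d*w/T) = 5*log10(33 * 540 / 25.7) = 5*log10(693.39) = 14.2

14.2 dB


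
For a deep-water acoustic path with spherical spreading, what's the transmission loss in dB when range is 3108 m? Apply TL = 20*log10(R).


TL = 20*log10(3108) = 69.85

69.85 dB


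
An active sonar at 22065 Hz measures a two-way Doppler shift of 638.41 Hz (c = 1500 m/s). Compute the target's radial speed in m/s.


21.7 m/s


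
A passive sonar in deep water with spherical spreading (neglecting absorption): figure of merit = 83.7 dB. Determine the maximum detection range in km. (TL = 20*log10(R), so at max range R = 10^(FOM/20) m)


At max range FOM = TL, so 20*log10(R) = 83.7
R = 10^(83.7/20) = 15310.87 m = 15.31 km

15.31 km


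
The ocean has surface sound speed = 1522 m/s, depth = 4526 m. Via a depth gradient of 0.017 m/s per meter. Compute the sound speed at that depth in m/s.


c = 1522 + 0.017 * 4526 = 1598.942

1598.942 m/s


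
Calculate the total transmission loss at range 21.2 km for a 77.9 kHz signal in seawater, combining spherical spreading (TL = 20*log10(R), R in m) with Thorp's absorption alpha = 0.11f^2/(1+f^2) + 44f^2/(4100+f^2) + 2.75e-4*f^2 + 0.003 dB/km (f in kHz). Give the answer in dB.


680.99 dB


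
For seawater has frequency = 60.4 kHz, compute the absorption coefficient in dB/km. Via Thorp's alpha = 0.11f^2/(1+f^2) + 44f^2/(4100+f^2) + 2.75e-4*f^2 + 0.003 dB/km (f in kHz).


21.833 dB/km


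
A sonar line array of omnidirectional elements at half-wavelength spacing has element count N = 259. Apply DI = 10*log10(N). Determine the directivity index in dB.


24.13 dB


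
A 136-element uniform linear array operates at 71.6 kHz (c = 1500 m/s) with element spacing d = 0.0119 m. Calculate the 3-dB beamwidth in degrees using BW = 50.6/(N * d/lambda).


0.66 deg


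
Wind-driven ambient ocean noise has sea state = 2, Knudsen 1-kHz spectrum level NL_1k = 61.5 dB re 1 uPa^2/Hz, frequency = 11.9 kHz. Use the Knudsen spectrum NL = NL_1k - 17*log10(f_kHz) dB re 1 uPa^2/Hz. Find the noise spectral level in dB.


NL = NL_1k - 17*log10(f_kHz) = 61.5 - 17*log10(11.9) = 61.5 - (18.28) = 43.22

43.22 dB


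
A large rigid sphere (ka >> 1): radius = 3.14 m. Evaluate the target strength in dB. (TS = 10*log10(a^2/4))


3.92 dB


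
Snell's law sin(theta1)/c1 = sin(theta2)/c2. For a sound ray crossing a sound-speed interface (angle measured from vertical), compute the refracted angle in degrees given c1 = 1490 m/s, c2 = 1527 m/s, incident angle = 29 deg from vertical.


29.79 deg


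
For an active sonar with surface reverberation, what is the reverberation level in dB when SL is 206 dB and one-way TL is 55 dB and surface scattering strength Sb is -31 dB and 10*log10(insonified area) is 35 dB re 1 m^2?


RL = SL - 2*TL + Sb + 10*log10(A) = 206 - 2*55 + (-31) + 35 = 100

100 dB


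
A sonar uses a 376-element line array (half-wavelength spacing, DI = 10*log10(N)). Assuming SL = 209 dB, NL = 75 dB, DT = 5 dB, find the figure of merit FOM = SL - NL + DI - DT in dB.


Step 1: DI = 10*log10(376) = 25.75 dB
Step 2: FOM = SL - NL + DI - DT = 209 - 75 + 25.75 - 5 = 154.75

154.75 dB


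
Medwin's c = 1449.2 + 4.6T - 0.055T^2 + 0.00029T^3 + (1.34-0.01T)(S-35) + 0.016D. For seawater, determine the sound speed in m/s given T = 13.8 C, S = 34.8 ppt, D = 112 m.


c = 1449.2 + 4.6*13.8 - 0.055*13.8^2 + 0.00029*13.8^3 + (1.34 - 0.01*13.8)*(34.8 - 35) + 0.016*112 = 1504.52

1504.52 m/s


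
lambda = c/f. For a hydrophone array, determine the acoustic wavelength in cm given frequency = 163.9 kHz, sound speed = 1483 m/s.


lambda = c/f = 1483 / 163900 = 0.009 m = 0.9 cm

0.9 cm


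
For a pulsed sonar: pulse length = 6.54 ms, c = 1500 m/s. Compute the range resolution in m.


dR = c*tau/2 = 1500 * 6.54e-3 / 2 = 4.905

4.905 m


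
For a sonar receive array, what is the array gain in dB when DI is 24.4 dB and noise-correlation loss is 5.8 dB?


AG = DI - L_corr = 24.4 - 5.8 = 18.6

18.6 dB


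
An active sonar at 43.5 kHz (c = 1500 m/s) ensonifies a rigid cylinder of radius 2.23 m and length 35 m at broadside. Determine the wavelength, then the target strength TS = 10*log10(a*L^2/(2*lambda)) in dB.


Step 1: lambda = c/f = 1500/43500 = 0.03448 m
Step 2: TS = 10*log10(a*L^2/(2*lambda)) = 10*log10(2.23*35^2/(2*0.03448)) = 45.98

45.98 dB


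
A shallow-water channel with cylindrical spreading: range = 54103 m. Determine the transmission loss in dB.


TL = 10*log10(54103) = 47.33

47.33 dB


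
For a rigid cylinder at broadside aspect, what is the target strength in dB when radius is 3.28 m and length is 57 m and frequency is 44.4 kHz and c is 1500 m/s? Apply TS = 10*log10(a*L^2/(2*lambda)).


51.98 dB


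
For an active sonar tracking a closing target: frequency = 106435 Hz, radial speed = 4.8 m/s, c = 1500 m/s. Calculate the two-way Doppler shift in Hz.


fd = 2*f*v/c = 2 * 106435 * 4.8 / 1500 = 681.18

681.18 Hz


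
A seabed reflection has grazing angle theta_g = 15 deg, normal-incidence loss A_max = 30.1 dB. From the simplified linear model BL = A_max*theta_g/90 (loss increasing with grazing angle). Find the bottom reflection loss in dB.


BL = A_max * theta_g / 90 = 30.1 * 15 / 90 = 5.02

5.02 dB


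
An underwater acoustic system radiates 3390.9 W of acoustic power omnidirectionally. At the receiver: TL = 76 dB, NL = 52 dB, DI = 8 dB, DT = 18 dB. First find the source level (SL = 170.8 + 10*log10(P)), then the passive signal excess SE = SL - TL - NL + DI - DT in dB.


Step 1: SL = 170.8 + 10*log10(3390.9) = 206.1 dB
Step 2: SE = SL - TL - NL + DI - DT = 206.1 - 76 - 52 + 8 - 18 = 68.1

68.1 dB


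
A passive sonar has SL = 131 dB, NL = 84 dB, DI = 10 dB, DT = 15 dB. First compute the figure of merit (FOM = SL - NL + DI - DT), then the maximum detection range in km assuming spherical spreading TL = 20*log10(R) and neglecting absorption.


Step 1: FOM = SL - NL + DI - DT = 131 - 84 + 10 - 15 = 42 dB
Step 2: at max range FOM = TL = 20*log10(R), so R = 10^(42/20) = 125.89 m = 0.13 km

0.13 km


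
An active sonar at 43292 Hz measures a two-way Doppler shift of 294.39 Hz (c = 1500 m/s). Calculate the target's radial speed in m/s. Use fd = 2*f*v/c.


From fd = 2*f*v/c, v = c*fd/(2*f) = 1500 * 294.39 / (2*43292) = 5.1

5.1 m/s


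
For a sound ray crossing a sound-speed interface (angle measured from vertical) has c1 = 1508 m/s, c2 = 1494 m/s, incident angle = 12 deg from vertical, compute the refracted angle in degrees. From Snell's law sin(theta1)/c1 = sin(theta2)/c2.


sin(theta2) = (c2/c1)*sin(theta1) = (1494/1508)*sin(12 deg) = 0.20598
theta2 = arcsin(0.20598) = 11.89

11.89 deg


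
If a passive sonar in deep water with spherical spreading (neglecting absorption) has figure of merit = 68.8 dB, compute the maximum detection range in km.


At max range FOM = TL, so 20*log10(R) = 68.8
R = 10^(68.8/20) = 2754.23 m = 2.75 km

2.75 km


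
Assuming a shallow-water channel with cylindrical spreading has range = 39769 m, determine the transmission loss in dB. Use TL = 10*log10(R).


46.0 dB


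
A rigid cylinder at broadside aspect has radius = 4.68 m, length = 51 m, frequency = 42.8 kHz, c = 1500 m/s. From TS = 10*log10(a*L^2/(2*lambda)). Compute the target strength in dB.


lambda = 1500/42800 = 0.03505 m
TS = 10*log10(4.68*51^2/(2*0.03505)) = 52.4

52.4 dB


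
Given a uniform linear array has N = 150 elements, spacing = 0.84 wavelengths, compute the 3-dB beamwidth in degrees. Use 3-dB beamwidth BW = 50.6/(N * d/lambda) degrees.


BW = 50.6 / (150 * 0.84) = 50.6 / 126.0 = 0.4

0.4 deg


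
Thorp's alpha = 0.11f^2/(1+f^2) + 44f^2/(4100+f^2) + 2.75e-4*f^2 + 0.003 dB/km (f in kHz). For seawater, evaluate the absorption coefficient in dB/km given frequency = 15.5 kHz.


f^2 = 240.25
alpha = 0.11*240.25/(1+240.25) + 44*240.25/(4100+240.25) + 2.75e-4*240.25 + 0.003 = 2.614

2.614 dB/km


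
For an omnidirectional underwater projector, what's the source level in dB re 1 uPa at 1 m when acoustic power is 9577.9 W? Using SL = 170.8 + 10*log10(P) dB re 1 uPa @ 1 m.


210.61 dB


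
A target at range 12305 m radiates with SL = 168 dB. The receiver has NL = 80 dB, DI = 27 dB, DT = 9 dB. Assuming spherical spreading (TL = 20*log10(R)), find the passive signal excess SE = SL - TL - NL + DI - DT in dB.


24.2 dB


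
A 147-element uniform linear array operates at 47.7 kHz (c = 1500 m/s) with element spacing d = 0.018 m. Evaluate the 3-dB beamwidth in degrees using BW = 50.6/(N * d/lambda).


Step 1: lambda = 1500/47700 = 0.03145 m
Step 2: d/lambda = 0.018/0.03145 = 0.5723
Step 3: BW = 50.6/(N * d/lambda) = 50.6/(147 * 0.5723) = 0.6

0.6 deg


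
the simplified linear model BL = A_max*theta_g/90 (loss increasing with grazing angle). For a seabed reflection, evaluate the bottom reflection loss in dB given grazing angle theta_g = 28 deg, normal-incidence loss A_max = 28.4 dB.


8.84 dB


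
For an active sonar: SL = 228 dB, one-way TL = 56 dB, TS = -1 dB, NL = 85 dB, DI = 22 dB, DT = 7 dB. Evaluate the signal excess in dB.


SE = SL - 2*TL + TS - NL + DI - DT = 228 - 2*56 + (-1) - 85 + 22 - 7 = 45

45 dB


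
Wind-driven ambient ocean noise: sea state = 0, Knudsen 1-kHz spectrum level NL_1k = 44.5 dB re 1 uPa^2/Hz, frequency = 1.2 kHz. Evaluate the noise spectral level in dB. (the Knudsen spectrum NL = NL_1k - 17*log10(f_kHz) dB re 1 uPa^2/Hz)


NL = NL_1k - 17*log10(f_kHz) = 44.5 - 17*log10(1.2) = 44.5 - (1.35) = 43.15

43.15 dB


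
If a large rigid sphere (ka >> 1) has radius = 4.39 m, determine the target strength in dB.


6.83 dB


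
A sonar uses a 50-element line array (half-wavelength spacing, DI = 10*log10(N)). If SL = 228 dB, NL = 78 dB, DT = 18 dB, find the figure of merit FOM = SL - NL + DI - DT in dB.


Step 1: DI = 10*log10(50) = 16.99 dB
Step 2: FOM = SL - NL + DI - DT = 228 - 78 + 16.99 - 18 = 148.99

148.99 dB


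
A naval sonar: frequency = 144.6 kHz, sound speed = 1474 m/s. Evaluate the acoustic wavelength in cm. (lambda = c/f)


1.02 cm


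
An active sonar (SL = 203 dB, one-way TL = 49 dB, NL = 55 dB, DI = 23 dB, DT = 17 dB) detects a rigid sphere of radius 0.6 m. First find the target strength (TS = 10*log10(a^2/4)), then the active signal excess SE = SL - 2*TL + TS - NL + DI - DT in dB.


Step 1: TS = 10*log10(0.6^2/4) = -10.46 dB
Step 2: SE = SL - 2*TL + TS - NL + DI - DT = 203 - 2*49 + (-10.46) - 55 + 23 - 17 = 45.54

45.54 dB


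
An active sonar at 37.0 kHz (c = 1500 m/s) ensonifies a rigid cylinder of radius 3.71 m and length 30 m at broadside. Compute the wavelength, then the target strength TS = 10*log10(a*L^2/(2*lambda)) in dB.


Step 1: lambda = c/f = 1500/37000 = 0.04054 m
Step 2: TS = 10*log10(a*L^2/(2*lambda)) = 10*log10(3.71*30^2/(2*0.04054)) = 46.15

46.15 dB


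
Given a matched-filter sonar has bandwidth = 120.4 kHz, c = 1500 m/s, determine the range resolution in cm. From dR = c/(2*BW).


dR = c/(2*BW) = 1500 / (2 * 120.4e3) = 0.0062 m = 0.62 cm

0.62 cm


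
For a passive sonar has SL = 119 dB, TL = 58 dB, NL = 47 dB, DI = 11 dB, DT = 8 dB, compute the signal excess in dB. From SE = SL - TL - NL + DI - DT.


SE = SL - TL - NL + DI - DT = 119 - 58 - 47 + 11 - 8 = 17

17 dB


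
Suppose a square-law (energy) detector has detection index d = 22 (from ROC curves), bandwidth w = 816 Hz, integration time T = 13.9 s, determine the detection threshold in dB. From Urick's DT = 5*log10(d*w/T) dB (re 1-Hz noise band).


15.56 dB


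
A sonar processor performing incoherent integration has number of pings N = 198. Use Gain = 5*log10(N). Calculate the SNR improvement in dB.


Gain = 5*log10(198) = 11.48

11.48 dB


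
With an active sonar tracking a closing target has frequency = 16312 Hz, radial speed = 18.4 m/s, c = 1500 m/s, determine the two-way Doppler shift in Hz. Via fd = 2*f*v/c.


fd = 2*f*v/c = 2 * 16312 * 18.4 / 1500 = 400.19

400.19 Hz


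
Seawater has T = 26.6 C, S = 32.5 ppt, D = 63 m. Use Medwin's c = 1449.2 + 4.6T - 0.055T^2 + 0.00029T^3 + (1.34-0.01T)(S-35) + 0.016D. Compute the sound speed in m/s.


c = 1449.2 + 4.6*26.6 - 0.055*26.6^2 + 0.00029*26.6^3 + (1.34 - 0.01*26.6)*(32.5 - 35) + 0.016*63 = 1536.43

1536.43 m/s


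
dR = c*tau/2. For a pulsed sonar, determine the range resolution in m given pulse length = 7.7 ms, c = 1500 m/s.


dR = c*tau/2 = 1500 * 7.7e-3 / 2 = 5.775

5.775 m


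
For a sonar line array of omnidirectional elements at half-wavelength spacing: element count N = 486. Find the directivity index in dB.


26.87 dB


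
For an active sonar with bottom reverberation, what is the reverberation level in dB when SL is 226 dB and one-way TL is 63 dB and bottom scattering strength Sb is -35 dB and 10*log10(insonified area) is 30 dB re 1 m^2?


RL = SL - 2*TL + Sb + 10*log10(A) = 226 - 2*63 + (-35) + 30 = 95

95 dB


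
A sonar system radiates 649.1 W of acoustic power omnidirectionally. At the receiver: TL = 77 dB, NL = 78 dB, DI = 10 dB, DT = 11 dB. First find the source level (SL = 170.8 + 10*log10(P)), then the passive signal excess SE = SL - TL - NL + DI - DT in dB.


Step 1: SL = 170.8 + 10*log10(649.1) = 198.92 dB
Step 2: SE = SL - TL - NL + DI - DT = 198.92 - 77 - 78 + 10 - 11 = 42.92

42.92 dB


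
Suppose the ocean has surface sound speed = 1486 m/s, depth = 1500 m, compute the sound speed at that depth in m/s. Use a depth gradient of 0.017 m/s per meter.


c = 1486 + 0.017 * 1500 = 1511.5

1511.5 m/s


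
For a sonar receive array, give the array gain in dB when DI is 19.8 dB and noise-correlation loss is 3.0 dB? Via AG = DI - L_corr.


AG = DI - L_corr = 19.8 - 3.0 = 16.8

16.8 dB


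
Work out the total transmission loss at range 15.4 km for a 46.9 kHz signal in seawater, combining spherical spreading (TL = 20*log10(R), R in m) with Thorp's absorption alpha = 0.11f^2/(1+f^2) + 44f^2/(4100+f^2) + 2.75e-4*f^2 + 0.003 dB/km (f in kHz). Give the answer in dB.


331.4 dB


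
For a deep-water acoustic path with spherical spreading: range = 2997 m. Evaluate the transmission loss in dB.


TL = 20*log10(2997) = 69.53

69.53 dB


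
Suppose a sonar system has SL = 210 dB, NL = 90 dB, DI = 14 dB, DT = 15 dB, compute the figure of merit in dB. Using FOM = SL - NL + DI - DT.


FOM = SL - NL + DI - DT = 210 - 90 + 14 - 15 = 119

119 dB


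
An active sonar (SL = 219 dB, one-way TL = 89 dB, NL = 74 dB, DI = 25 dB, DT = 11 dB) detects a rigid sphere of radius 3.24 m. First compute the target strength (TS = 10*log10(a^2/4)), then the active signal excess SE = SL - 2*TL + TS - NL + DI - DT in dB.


Step 1: TS = 10*log10(3.24^2/4) = 4.19 dB
Step 2: SE = SL - 2*TL + TS - NL + DI - DT = 219 - 2*89 + (4.19) - 74 + 25 - 11 = -14.81

-14.81 dB


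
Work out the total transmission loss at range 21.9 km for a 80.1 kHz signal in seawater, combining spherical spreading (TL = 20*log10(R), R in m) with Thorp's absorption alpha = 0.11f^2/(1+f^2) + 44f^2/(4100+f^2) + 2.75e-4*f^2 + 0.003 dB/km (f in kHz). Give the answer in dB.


Step 1 (Thorp): alpha = 0.11*6416.01/(1+6416.01) + 44*6416.01/(4100+6416.01) + 2.75e-4*6416.01 + 0.003 = 28.7226 dB/km
Step 2: TL_spread = 20*log10(21900) = 86.81 dB
Step 3: TL_abs = alpha*R = 28.7226 * 21.9 = 629.02 dB
Step 4: TL_total = 86.81 + 629.02 = 715.83

715.83 dB


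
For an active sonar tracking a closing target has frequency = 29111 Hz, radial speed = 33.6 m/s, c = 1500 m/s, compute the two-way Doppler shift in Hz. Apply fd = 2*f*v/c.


fd = 2*f*v/c = 2 * 29111 * 33.6 / 1500 = 1304.17

1304.17 Hz


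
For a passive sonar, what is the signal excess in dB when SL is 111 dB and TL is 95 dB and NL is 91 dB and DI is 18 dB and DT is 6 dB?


SE = SL - TL - NL + DI - DT = 111 - 95 - 91 + 18 - 6 = -63

-63 dB


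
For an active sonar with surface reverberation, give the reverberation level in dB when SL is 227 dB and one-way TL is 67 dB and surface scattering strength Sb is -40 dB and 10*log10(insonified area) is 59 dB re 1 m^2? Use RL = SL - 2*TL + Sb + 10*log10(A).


112 dB


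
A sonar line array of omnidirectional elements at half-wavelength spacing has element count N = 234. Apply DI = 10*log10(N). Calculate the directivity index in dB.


DI = 10*log10(234) = 23.69

23.69 dB


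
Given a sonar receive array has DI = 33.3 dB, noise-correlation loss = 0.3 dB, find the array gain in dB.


AG = DI - L_corr = 33.3 - 0.3 = 33.0

33.0 dB


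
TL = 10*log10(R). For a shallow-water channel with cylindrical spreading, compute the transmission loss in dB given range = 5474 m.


TL = 10*log10(5474) = 37.38

37.38 dB


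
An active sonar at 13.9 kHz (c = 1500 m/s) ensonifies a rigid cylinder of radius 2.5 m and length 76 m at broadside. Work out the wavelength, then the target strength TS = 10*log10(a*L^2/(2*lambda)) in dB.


Step 1: lambda = c/f = 1500/13900 = 0.10791 m
Step 2: TS = 10*log10(a*L^2/(2*lambda)) = 10*log10(2.5*76^2/(2*0.10791)) = 48.25

48.25 dB


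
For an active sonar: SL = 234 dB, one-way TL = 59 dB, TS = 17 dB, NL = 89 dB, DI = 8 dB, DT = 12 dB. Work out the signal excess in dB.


SE = SL - 2*TL + TS - NL + DI - DT = 234 - 2*59 + (17) - 89 + 8 - 12 = 40

40 dB


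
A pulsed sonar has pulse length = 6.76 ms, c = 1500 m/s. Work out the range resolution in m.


dR = c*tau/2 = 1500 * 6.76e-3 / 2 = 5.07

5.07 m


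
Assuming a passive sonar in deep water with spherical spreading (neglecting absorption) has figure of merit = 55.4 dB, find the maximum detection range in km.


At max range FOM = TL, so 20*log10(R) = 55.4
R = 10^(55.4/20) = 588.84 m = 0.59 km

0.59 km


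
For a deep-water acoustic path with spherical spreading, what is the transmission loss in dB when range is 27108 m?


TL = 20*log10(27108) = 88.66

88.66 dB


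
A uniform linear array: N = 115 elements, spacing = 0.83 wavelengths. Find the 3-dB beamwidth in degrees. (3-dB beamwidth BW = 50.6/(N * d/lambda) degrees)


0.53 deg


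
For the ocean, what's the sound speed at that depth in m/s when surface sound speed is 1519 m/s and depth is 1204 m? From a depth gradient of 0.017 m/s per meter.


c = 1519 + 0.017 * 1204 = 1539.468

1539.468 m/s


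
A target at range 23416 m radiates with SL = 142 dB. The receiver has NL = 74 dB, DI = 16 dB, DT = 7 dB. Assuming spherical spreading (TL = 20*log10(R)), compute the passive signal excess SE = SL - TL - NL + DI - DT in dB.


-10.39 dB


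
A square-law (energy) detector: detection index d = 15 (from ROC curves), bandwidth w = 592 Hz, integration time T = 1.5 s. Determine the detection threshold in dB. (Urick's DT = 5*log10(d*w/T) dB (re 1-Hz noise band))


DT = 5*log10(d*w/T) = 5*log10(15 * 592 / 1.5) = 5*log10(5920.0) = 18.86

18.86 dB


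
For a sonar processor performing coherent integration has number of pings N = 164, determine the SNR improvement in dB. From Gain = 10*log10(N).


Gain = 10*log10(164) = 22.15

22.15 dB


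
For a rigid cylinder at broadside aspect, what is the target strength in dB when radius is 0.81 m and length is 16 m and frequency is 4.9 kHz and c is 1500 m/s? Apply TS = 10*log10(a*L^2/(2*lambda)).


lambda = 1500/4900 = 0.30612 m
TS = 10*log10(0.81*16^2/(2*0.30612)) = 25.3

25.3 dB


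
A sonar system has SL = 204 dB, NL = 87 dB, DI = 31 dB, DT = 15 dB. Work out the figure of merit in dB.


FOM = SL - NL + DI - DT = 204 - 87 + 31 - 15 = 133

133 dB


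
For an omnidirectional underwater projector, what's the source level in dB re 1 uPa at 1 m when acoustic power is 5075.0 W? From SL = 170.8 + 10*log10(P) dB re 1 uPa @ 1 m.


207.85 dB


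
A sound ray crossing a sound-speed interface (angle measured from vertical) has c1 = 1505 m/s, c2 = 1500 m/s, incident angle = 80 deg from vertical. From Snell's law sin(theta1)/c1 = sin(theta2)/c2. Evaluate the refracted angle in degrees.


sin(theta2) = (c2/c1)*sin(theta1) = (1500/1505)*sin(80 deg) = 0.98154
theta2 = arcsin(0.98154) = 78.97

78.97 deg


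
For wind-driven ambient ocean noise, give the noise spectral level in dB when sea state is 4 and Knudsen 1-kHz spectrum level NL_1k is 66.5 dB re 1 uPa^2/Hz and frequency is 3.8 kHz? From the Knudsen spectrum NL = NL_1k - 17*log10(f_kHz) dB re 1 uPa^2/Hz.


NL = NL_1k - 17*log10(f_kHz) = 66.5 - 17*log10(3.8) = 66.5 - (9.86) = 56.64

56.64 dB


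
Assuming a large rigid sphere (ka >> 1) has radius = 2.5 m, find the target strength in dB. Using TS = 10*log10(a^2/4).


TS = 10*log10(2.5^2 / 4) = 10*log10(1.5625) = 1.94

1.94 dB


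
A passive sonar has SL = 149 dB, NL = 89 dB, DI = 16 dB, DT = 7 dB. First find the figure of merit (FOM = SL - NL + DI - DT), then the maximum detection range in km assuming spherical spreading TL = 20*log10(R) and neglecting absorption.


Step 1: FOM = SL - NL + DI - DT = 149 - 89 + 16 - 7 = 69 dB
Step 2: at max range FOM = TL = 20*log10(R), so R = 10^(69/20) = 2818.38 m = 2.82 km

2.82 km


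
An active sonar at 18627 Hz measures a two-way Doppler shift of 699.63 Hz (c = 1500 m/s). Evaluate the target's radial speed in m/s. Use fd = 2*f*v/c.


28.17 m/s


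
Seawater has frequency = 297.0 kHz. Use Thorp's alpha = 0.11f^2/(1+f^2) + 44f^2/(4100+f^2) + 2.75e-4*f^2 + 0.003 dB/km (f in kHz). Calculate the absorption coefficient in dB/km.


f^2 = 88209.0
alpha = 0.11*88209.0/(1+88209.0) + 44*88209.0/(4100+88209.0) + 2.75e-4*88209.0 + 0.003 = 66.416

66.416 dB/km


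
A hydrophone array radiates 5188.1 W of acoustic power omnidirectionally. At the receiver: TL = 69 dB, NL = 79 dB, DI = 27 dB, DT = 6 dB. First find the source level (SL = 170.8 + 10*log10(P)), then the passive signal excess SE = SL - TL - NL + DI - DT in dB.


Step 1: SL = 170.8 + 10*log10(5188.1) = 207.95 dB
Step 2: SE = SL - TL - NL + DI - DT = 207.95 - 69 - 79 + 27 - 6 = 80.95

80.95 dB


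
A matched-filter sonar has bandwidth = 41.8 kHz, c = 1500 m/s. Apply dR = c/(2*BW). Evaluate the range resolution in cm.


dR = c/(2*BW) = 1500 / (2 * 41.8e3) = 0.0179 m = 1.79 cm

1.79 cm


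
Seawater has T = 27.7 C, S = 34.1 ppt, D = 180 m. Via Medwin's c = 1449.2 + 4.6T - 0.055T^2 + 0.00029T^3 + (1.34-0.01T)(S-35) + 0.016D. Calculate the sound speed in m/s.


1542.51 m/s


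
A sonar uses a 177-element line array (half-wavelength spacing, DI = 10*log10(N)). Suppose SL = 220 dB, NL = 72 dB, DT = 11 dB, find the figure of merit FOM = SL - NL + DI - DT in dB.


Step 1: DI = 10*log10(177) = 22.48 dB
Step 2: FOM = SL - NL + DI - DT = 220 - 72 + 22.48 - 11 = 159.48

159.48 dB


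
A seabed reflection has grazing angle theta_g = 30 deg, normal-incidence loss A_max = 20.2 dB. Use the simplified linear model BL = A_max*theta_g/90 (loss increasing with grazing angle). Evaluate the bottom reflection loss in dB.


BL = A_max * theta_g / 90 = 20.2 * 30 / 90 = 6.73

6.73 dB


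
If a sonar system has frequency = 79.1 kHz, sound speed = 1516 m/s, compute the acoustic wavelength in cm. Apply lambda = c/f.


1.92 cm


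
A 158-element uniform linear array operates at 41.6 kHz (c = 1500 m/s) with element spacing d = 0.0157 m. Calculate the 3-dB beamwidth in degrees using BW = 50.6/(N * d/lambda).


Step 1: lambda = 1500/41600 = 0.03606 m
Step 2: d/lambda = 0.0157/0.03606 = 0.4354
Step 3: BW = 50.6/(N * d/lambda) = 50.6/(158 * 0.4354) = 0.74

0.74 deg


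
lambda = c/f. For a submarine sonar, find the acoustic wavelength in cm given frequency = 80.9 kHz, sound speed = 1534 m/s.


lambda = c/f = 1534 / 80900 = 0.019 m = 1.9 cm

1.9 cm


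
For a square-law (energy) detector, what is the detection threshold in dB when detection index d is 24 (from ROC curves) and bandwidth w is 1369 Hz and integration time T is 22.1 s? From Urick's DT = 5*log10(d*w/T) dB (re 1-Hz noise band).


DT = 5*log10(d*w/T) = 5*log10(24 * 1369 / 22.1) = 5*log10(1486.7) = 15.86

15.86 dB


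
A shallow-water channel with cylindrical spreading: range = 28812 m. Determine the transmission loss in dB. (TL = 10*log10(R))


TL = 10*log10(28812) = 44.6

44.6 dB


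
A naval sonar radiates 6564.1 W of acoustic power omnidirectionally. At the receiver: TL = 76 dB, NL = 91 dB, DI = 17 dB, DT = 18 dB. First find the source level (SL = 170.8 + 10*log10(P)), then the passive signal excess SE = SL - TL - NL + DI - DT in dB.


Step 1: SL = 170.8 + 10*log10(6564.1) = 208.97 dB
Step 2: SE = SL - TL - NL + DI - DT = 208.97 - 76 - 91 + 17 - 18 = 40.97

40.97 dB


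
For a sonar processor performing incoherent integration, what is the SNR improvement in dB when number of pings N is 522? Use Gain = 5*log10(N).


Gain = 5*log10(522) = 13.59

13.59 dB


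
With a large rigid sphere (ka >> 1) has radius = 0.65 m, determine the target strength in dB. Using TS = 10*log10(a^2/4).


TS = 10*log10(0.65^2 / 4) = 10*log10(0.105625) = -9.76

-9.76 dB


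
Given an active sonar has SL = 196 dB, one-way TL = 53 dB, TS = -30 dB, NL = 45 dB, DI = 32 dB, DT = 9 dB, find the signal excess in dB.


SE = SL - 2*TL + TS - NL + DI - DT = 196 - 2*53 + (-30) - 45 + 32 - 9 = 38

38 dB


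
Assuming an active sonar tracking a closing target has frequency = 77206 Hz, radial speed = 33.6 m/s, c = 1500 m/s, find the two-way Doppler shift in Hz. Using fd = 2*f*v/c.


3458.83 Hz


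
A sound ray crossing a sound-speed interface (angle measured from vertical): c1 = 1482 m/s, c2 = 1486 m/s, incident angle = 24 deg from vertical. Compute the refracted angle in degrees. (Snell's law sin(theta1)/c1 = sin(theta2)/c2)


sin(theta2) = (c2/c1)*sin(theta1) = (1486/1482)*sin(24 deg) = 0.40783
theta2 = arcsin(0.40783) = 24.07

24.07 deg


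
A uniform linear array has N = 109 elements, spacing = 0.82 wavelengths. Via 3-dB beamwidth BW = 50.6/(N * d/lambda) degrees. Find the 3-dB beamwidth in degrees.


0.57 deg


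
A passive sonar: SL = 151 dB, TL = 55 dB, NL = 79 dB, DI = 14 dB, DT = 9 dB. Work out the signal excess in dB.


SE = SL - TL - NL + DI - DT = 151 - 55 - 79 + 14 - 9 = 22

22 dB


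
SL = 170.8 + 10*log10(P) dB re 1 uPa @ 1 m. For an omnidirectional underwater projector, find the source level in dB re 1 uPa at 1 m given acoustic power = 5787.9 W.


SL = 170.8 + 10*log10(5787.9) = 170.8 + 37.63 = 208.43

208.43 dB


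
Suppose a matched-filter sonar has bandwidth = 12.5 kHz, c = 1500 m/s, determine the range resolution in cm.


dR = c/(2*BW) = 1500 / (2 * 12.5e3) = 0.06 m = 6.0 cm

6.0 cm


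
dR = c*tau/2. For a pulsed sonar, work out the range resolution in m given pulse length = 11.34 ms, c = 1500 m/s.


8.505 m


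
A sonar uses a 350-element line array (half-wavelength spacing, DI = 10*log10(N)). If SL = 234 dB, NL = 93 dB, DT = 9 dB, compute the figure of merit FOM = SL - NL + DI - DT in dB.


157.44 dB


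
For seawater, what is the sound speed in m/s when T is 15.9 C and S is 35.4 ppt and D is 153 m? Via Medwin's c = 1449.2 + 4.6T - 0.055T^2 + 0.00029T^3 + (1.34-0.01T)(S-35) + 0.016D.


c = 1449.2 + 4.6*15.9 - 0.055*15.9^2 + 0.00029*15.9^3 + (1.34 - 0.01*15.9)*(35.4 - 35) + 0.016*153 = 1512.52

1512.52 m/s


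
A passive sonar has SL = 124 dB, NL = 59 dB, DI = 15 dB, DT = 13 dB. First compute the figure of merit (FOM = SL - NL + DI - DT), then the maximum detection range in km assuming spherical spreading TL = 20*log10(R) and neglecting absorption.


Step 1: FOM = SL - NL + DI - DT = 124 - 59 + 15 - 13 = 67 dB
Step 2: at max range FOM = TL = 20*log10(R), so R = 10^(67/20) = 2238.72 m = 2.24 km

2.24 km


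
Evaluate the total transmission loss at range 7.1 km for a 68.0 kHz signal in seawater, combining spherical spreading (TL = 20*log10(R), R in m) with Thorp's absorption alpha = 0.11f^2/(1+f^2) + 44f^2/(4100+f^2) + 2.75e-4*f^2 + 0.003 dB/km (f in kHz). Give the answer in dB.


Step 1 (Thorp): alpha = 0.11*4624.0/(1+4624.0) + 44*4624.0/(4100+4624.0) + 2.75e-4*4624.0 + 0.003 = 24.706 dB/km
Step 2: TL_spread = 20*log10(7100) = 77.03 dB
Step 3: TL_abs = alpha*R = 24.706 * 7.1 = 175.41 dB
Step 4: TL_total = 77.03 + 175.41 = 252.44

252.44 dB


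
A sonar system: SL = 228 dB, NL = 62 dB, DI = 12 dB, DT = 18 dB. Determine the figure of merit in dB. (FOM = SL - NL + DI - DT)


FOM = SL - NL + DI - DT = 228 - 62 + 12 - 18 = 160

160 dB


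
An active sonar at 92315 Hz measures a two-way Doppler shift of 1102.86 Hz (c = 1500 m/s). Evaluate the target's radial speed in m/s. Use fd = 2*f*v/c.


8.96 m/s


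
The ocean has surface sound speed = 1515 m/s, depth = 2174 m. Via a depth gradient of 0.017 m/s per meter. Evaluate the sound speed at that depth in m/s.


c = 1515 + 0.017 * 2174 = 1551.958

1551.958 m/s


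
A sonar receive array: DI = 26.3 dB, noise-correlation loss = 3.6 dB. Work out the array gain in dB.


22.7 dB


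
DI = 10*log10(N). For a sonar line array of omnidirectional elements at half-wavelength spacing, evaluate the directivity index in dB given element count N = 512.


27.09 dB


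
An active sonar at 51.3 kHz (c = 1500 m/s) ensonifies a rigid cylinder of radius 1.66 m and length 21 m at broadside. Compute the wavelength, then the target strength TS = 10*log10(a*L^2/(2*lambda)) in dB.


Step 1: lambda = c/f = 1500/51300 = 0.02924 m
Step 2: TS = 10*log10(a*L^2/(2*lambda)) = 10*log10(1.66*21^2/(2*0.02924)) = 40.98

40.98 dB


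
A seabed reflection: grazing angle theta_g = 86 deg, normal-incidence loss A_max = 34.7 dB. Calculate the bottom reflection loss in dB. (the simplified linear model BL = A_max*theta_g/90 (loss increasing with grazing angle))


BL = A_max * theta_g / 90 = 34.7 * 86 / 90 = 33.16

33.16 dB


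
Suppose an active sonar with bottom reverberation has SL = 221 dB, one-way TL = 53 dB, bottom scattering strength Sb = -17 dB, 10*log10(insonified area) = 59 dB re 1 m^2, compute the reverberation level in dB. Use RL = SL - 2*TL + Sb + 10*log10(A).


157 dB


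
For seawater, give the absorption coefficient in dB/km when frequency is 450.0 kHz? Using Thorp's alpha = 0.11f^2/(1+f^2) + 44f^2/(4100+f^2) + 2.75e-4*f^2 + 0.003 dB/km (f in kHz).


f^2 = 202500.0
alpha = 0.11*202500.0/(1+202500.0) + 44*202500.0/(4100+202500.0) + 2.75e-4*202500.0 + 0.003 = 98.927

98.927 dB/km


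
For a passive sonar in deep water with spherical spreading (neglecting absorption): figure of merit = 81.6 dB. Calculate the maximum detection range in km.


At max range FOM = TL, so 20*log10(R) = 81.6
R = 10^(81.6/20) = 12022.64 m = 12.02 km

12.02 km


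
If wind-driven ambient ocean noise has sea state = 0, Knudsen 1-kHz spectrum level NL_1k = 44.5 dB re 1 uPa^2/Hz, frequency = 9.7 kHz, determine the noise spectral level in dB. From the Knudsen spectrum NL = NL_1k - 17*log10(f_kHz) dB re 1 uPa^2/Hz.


27.72 dB


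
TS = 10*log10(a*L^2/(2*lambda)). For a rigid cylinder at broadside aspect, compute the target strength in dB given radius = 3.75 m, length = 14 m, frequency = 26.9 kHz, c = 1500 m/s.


38.19 dB


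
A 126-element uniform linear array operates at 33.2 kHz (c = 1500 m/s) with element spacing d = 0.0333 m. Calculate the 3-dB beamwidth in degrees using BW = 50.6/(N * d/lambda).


Step 1: lambda = 1500/33200 = 0.04518 m
Step 2: d/lambda = 0.0333/0.04518 = 0.7371
Step 3: BW = 50.6/(N * d/lambda) = 50.6/(126 * 0.7371) = 0.54

0.54 deg


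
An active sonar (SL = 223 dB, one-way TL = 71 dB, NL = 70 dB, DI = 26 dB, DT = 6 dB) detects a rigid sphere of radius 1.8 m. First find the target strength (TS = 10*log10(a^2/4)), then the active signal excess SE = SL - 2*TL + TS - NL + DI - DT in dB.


Step 1: TS = 10*log10(1.8^2/4) = -0.92 dB
Step 2: SE = SL - 2*TL + TS - NL + DI - DT = 223 - 2*71 + (-0.92) - 70 + 26 - 6 = 30.08

30.08 dB


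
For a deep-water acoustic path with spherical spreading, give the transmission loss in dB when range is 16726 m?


TL = 20*log10(16726) = 84.47

84.47 dB


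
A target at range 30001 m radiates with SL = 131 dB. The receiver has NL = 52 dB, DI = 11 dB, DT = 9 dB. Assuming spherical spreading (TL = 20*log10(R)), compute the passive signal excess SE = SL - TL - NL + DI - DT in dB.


Step 1: TL = 20*log10(30001) = 89.54 dB
Step 2: SE = 131 - 89.54 - 52 + 11 - 9 = -8.54

-8.54 dB


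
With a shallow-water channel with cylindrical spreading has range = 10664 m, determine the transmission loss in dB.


TL = 10*log10(10664) = 40.28

40.28 dB


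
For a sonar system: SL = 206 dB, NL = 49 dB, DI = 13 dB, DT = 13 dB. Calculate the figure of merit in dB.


157 dB


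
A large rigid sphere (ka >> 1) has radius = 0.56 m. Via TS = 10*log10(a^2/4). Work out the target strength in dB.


-11.06 dB


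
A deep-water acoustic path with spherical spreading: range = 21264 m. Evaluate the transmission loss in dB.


TL = 20*log10(21264) = 86.55

86.55 dB


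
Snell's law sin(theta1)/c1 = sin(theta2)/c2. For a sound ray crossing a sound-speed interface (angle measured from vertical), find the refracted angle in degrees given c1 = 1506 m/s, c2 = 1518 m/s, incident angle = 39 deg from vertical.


39.37 deg


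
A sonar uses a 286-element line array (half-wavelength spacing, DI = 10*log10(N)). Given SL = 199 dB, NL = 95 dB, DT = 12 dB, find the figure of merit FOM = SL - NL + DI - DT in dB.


116.56 dB


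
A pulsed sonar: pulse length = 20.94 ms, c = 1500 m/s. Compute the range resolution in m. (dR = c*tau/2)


dR = c*tau/2 = 1500 * 20.94e-3 / 2 = 15.705

15.705 m


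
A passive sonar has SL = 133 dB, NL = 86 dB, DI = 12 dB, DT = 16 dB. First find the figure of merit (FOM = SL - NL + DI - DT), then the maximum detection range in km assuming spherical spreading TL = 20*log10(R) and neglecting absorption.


Step 1: FOM = SL - NL + DI - DT = 133 - 86 + 12 - 16 = 43 dB
Step 2: at max range FOM = TL = 20*log10(R), so R = 10^(43/20) = 141.25 m = 0.14 km

0.14 km


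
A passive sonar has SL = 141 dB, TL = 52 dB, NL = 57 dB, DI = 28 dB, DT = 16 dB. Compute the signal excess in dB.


44 dB


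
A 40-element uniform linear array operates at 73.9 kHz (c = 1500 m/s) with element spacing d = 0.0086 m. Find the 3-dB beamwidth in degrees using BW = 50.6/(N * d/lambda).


2.99 deg


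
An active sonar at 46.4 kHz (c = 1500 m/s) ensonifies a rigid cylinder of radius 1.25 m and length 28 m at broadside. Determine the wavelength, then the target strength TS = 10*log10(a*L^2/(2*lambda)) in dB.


Step 1: lambda = c/f = 1500/46400 = 0.03233 m
Step 2: TS = 10*log10(a*L^2/(2*lambda)) = 10*log10(1.25*28^2/(2*0.03233)) = 41.81

41.81 dB


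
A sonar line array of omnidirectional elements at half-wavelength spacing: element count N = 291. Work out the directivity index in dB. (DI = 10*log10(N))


DI = 10*log10(291) = 24.64

24.64 dB


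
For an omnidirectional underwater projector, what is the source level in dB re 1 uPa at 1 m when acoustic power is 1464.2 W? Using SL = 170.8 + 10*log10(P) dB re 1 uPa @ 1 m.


SL = 170.8 + 10*log10(1464.2) = 170.8 + 31.66 = 202.46

202.46 dB


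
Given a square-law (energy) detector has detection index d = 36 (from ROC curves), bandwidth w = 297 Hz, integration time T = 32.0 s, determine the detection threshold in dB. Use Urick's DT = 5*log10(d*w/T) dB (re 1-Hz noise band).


DT = 5*log10(d*w/T) = 5*log10(36 * 297 / 32.0) = 5*log10(334.12) = 12.62

12.62 dB


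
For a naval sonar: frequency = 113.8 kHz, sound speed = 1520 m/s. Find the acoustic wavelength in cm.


1.34 cm


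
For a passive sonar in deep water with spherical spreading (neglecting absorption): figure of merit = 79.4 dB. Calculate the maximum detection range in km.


At max range FOM = TL, so 20*log10(R) = 79.4
R = 10^(79.4/20) = 9332.54 m = 9.33 km

9.33 km


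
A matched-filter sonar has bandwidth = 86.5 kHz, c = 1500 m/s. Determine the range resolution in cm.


0.87 cm


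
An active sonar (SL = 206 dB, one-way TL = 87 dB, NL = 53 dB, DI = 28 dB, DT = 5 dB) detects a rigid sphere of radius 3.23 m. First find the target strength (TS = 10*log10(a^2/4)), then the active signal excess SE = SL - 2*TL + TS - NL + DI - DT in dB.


Step 1: TS = 10*log10(3.23^2/4) = 4.16 dB
Step 2: SE = SL - 2*TL + TS - NL + DI - DT = 206 - 2*87 + (4.16) - 53 + 28 - 5 = 6.16

6.16 dB


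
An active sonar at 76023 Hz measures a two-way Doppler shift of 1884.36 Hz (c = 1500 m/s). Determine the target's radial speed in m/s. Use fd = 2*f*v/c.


From fd = 2*f*v/c, v = c*fd/(2*f) = 1500 * 1884.36 / (2*76023) = 18.59

18.59 m/s


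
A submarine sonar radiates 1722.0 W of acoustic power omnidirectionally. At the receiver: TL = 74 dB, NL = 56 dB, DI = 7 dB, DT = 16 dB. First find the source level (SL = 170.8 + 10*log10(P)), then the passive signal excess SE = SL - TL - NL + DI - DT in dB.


Step 1: SL = 170.8 + 10*log10(1722.0) = 203.16 dB
Step 2: SE = SL - TL - NL + DI - DT = 203.16 - 74 - 56 + 7 - 16 = 64.16

64.16 dB


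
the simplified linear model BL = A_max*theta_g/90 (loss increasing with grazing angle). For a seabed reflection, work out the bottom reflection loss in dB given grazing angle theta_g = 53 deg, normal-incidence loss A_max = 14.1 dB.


8.3 dB
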